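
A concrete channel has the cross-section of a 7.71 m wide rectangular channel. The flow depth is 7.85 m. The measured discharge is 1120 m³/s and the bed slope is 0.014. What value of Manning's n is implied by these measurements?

n = 0.012

Flow area A = b·y = 7.71 × 7.85 = 60.52 m². Wetted perimeter P = b + 2y = 7.71 + 2×7.85 = 23.41 m.
Hydraulic radius R = A/P = 60.52/23.41 = 2.585 m.
Rearranging Manning's equation: n = (1/Q) A R^(2/3) S^(1/2) = (1/1120) × 60.52 × 2.585^(2/3) × √0.014 = 0.012.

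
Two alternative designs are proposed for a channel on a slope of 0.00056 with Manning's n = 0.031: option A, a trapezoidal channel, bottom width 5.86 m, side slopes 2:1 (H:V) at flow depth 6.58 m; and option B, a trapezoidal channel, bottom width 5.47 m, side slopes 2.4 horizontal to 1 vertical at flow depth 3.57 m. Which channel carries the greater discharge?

channel A

Channel A: With bottom width b = 5.86 m and side slope z = 2: A = (b + zy)y = (5.86 + 2×6.58)×6.58 = 125.2 m²; P = b + 2y√(1+z²) = 5.86 + 2×6.58×2.236 = 35.29 m. Hydraulic radius R = A/P = 125.2/35.29 = 3.547 m. Q_A = (1/0.031)·125.2·3.547^(2/3)·√0.00056 = 222.2 m³/s.
Channel B: With bottom width b = 5.47 m and side slope z = 2.4: A = (b + zy)y = (5.47 + 2.4×3.57)×3.57 = 50.12 m²; P = b + 2y√(1+z²) = 5.47 + 2×3.57×2.6 = 24.03 m. Hydraulic radius R = A/P = 50.12/24.03 = 2.085 m. Q_B = (1/0.031)·50.12·2.085^(2/3)·√0.00056 = 62.44 m³/s.
Q_A = 222.2 m³/s vs Q_B = 62.44 m³/s, so channel A carries more.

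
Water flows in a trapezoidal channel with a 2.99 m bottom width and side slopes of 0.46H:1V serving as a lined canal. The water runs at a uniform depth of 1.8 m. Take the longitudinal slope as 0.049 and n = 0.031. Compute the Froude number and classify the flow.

With bottom width b = 2.99 m and side slope z = 0.46: A = (b + zy)y = (2.99 + 0.46×1.8)×1.8 = 6.872 m²; P = b + 2y√(1+z²) = 2.99 + 2×1.8×1.101 = 6.953 m.
Hydraulic radius R = A/P = 6.872/6.953 = 0.9885 m.
V = (1/n) R^(2/3) √S = (1/0.031) × 0.9885^(2/3) × √0.049 = 7.086 m/s. Hydraulic depth D_h = A/T = 6.872/4.646 = 1.479 m.
Froude number Fr = V/√(g·D_h) = 7.086/√(9.81×1.479) = 1.86, which is greater than 1, so the flow is supercritical.

supercritical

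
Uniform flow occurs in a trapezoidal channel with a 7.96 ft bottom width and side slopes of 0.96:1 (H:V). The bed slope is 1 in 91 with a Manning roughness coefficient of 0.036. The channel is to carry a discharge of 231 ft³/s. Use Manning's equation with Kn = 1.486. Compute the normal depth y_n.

Manning's equation rearranged: A R^(2/3) = nQ / (1.486·√S) = 0.036 × 231 / (1.486 × √0.01099) = 53.38.
At y = 3.5 ft: A R^(2/3) = 67.89 — high.
At y = 3.06 ft: A R^(2/3) = 53.43 — ≈ 53.38.

y_n = 3.06 ft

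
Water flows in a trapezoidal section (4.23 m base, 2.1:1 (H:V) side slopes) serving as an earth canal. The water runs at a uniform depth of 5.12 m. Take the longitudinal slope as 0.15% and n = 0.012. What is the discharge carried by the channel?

Q = 484 m³/s

With bottom width b = 4.23 m and side slope z = 2.1: A = (b + zy)y = (4.23 + 2.1×5.12)×5.12 = 76.71 m²; P = b + 2y√(1+z²) = 4.23 + 2×5.12×2.326 = 28.05 m.
Hydraulic radius R = A/P = 76.71/28.05 = 2.735 m.
Manning's equation: Q = (1/n) A R^(2/3) S^(1/2) = (1/0.012) × 76.71 × 2.735^(2/3) × 0.0015^(1/2) = 484 m³/s.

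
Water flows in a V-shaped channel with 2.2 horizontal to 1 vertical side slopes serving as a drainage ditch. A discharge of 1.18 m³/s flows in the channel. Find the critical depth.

y_c = 0.567 m

At critical depth, Q² T / (g A³) = 1, i.e. A³/T = Q²/g = 1.18²/9.81 = 0.1419.
At y = 0.683 m: A³/T = 0.3597 — too large.
At y = 0.42 m: A³/T = 0.03163 — too small.
At y = 0.567 m: A³/T = 0.1418 — matches.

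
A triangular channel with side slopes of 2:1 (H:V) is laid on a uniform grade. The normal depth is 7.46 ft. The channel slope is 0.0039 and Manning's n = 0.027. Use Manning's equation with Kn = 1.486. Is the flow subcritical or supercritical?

For a triangular section with side slope z = 2: A = zy² = 2×7.46² = 111.3 ft²; P = 2y√(1+z²) = 2×7.46×2.236 = 33.36 ft.
Hydraulic radius R = A/P = 111.3/33.36 = 3.336 ft.
V = (1.486/n) R^(2/3) √S = (1.486/0.027) × 3.336^(2/3) × √0.0039 = 7.674 ft/s. Hydraulic depth D_h = A/T = 111.3/29.84 = 3.73 ft.
Froude number Fr = V/√(g·D_h) = 7.674/√(32.2×3.73) = 0.7, which is less than 1, so the flow is subcritical.

subcritical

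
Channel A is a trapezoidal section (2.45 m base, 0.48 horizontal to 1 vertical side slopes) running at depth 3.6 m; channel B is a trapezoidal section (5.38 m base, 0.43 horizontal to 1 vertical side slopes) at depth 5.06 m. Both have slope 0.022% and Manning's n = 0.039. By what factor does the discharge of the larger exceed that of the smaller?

Channel A: With bottom width b = 2.45 m and side slope z = 0.48: A = (b + zy)y = (2.45 + 0.48×3.6)×3.6 = 15.04 m²; P = b + 2y√(1+z²) = 2.45 + 2×3.6×1.109 = 10.44 m. Hydraulic radius R = A/P = 15.04/10.44 = 1.441 m. Q_A = (1/0.039)·15.04·1.441^(2/3)·√0.00022 = 7.298 m³/s.
Channel B: With bottom width b = 5.38 m and side slope z = 0.43: A = (b + zy)y = (5.38 + 0.43×5.06)×5.06 = 38.23 m²; P = b + 2y√(1+z²) = 5.38 + 2×5.06×1.089 = 16.4 m. Hydraulic radius R = A/P = 38.23/16.4 = 2.332 m. Q_B = (1/0.039)·38.23·2.332^(2/3)·√0.00022 = 25.57 m³/s.
The larger discharge is 25.57 m³/s and the smaller is 7.298 m³/s; the ratio is 3.5.

3.5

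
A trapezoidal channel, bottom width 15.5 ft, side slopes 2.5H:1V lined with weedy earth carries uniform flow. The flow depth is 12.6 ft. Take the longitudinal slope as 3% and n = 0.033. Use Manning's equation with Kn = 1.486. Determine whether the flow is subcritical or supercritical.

With bottom width b = 15.5 ft and side slope z = 2.5: A = (b + zy)y = (15.5 + 2.5×12.6)×12.6 = 592.2 ft²; P = b + 2y√(1+z²) = 15.5 + 2×12.6×2.693 = 83.35 ft.
Hydraulic radius R = A/P = 592.2/83.35 = 7.105 ft.
V = (1.486/n) R^(2/3) √S = (1.486/0.033) × 7.105^(2/3) × √0.03 = 28.82 ft/s. Hydraulic depth D_h = A/T = 592.2/78.5 = 7.544 ft.
Froude number Fr = V/√(g·D_h) = 28.82/√(32.2×7.544) = 1.85, which is greater than 1, so the flow is supercritical.

supercritical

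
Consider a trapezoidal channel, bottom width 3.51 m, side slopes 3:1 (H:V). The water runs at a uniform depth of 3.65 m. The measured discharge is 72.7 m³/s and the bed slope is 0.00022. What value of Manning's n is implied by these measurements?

n = 0.017

With bottom width b = 3.51 m and side slope z = 3: A = (b + zy)y = (3.51 + 3×3.65)×3.65 = 52.78 m²; P = b + 2y√(1+z²) = 3.51 + 2×3.65×3.162 = 26.59 m.
Hydraulic radius R = A/P = 52.78/26.59 = 1.985 m.
Rearranging Manning's equation: n = (1/Q) A R^(2/3) S^(1/2) = (1/72.7) × 52.78 × 1.985^(2/3) × √0.00022 = 0.017.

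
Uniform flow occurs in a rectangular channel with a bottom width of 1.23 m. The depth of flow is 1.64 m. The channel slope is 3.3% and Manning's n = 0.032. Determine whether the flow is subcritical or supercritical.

subcritical

Flow area A = b·y = 1.23 × 1.64 = 2.017 m². Wetted perimeter P = b + 2y = 1.23 + 2×1.64 = 4.51 m.
Hydraulic radius R = A/P = 2.017/4.51 = 0.4473 m.
V = (1/n) R^(2/3) √S = (1/0.032) × 0.4473^(2/3) × √0.033 = 3.32 m/s. Hydraulic depth D_h = A/T = 2.017/1.23 = 1.64 m.
Froude number Fr = V/√(g·D_h) = 3.32/√(9.81×1.64) = 0.828, which is less than 1, so the flow is subcritical.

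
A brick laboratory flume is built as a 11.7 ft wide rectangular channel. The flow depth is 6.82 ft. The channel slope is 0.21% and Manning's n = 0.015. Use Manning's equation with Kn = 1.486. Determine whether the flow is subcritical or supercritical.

subcritical

Flow area A = b·y = 11.7 × 6.82 = 79.79 ft². Wetted perimeter P = b + 2y = 11.7 + 2×6.82 = 25.34 ft.
Hydraulic radius R = A/P = 79.79/25.34 = 3.149 ft.
V = (1.486/n) R^(2/3) √S = (1.486/0.015) × 3.149^(2/3) × √0.0021 = 9.753 ft/s. Hydraulic depth D_h = A/T = 79.79/11.7 = 6.82 ft.
Froude number Fr = V/√(g·D_h) = 9.753/√(32.2×6.82) = 0.658, which is less than 1, so the flow is subcritical.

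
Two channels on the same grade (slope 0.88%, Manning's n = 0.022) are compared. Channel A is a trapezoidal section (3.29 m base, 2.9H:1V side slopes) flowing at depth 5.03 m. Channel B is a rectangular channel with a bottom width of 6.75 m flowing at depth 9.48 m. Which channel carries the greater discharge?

channel A

Channel A: With bottom width b = 3.29 m and side slope z = 2.9: A = (b + zy)y = (3.29 + 2.9×5.03)×5.03 = 89.92 m²; P = b + 2y√(1+z²) = 3.29 + 2×5.03×3.068 = 34.15 m. Hydraulic radius R = A/P = 89.92/34.15 = 2.633 m. Q_A = (1/0.022)·89.92·2.633^(2/3)·√0.0088 = 731.1 m³/s.
Channel B: Flow area A = b·y = 6.75 × 9.48 = 63.99 m². Wetted perimeter P = b + 2y = 6.75 + 2×9.48 = 25.71 m. Hydraulic radius R = A/P = 63.99/25.71 = 2.489 m. Q_B = (1/0.022)·63.99·2.489^(2/3)·√0.0088 = 501.1 m³/s.
Q_A = 731.1 m³/s vs Q_B = 501.1 m³/s, so channel A carries more.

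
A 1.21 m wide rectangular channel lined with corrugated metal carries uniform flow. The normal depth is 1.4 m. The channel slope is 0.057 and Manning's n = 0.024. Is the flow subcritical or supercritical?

Flow area A = b·y = 1.21 × 1.4 = 1.694 m². Wetted perimeter P = b + 2y = 1.21 + 2×1.4 = 4.01 m.
Hydraulic radius R = A/P = 1.694/4.01 = 0.4224 m.
V = (1/n) R^(2/3) √S = (1/0.024) × 0.4224^(2/3) × √0.057 = 5.601 m/s. Hydraulic depth D_h = A/T = 1.694/1.21 = 1.4 m.
Froude number Fr = V/√(g·D_h) = 5.601/√(9.81×1.4) = 1.51, which is greater than 1, so the flow is supercritical.

supercritical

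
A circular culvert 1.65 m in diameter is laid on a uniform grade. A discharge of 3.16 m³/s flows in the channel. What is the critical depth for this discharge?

y_c = 0.897 m

At critical depth, Q² T / (g A³) = 1, i.e. A³/T = Q²/g = 3.16²/9.81 = 1.018.
Try y = 0.758 m: A³/T = 0.5358 — too small.
Try y = 0.897 m: A³/T = 1.019 — matches.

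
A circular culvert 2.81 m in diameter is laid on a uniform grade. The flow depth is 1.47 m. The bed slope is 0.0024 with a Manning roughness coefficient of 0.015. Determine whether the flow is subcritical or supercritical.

subcritical

For a circular section of diameter D = 2.81 m at depth y = 1.47 m, the central angle is θ = 2 arccos(1 − 2y/D) = 3.234 rad. Then A = (D²/8)(θ − sin θ) = 3.283 m² and P = Dθ/2 = 4.544 m.
Hydraulic radius R = A/P = 3.283/4.544 = 0.7226 m.
V = (1/n) R^(2/3) √S = (1/0.015) × 0.7226^(2/3) × √0.0024 = 2.63 m/s. Hydraulic depth D_h = A/T = 3.283/2.807 = 1.17 m.
Froude number Fr = V/√(g·D_h) = 2.63/√(9.81×1.17) = 0.776, which is less than 1, so the flow is subcritical.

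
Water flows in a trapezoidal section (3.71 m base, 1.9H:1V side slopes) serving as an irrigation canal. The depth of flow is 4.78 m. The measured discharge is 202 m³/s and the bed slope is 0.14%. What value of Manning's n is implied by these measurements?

n = 0.021

With bottom width b = 3.71 m and side slope z = 1.9: A = (b + zy)y = (3.71 + 1.9×4.78)×4.78 = 61.15 m²; P = b + 2y√(1+z²) = 3.71 + 2×4.78×2.147 = 24.24 m.
Hydraulic radius R = A/P = 61.15/24.24 = 2.523 m.
Rearranging Manning's equation: n = (1/Q) A R^(2/3) S^(1/2) = (1/202) × 61.15 × 2.523^(2/3) × √0.0014 = 0.021.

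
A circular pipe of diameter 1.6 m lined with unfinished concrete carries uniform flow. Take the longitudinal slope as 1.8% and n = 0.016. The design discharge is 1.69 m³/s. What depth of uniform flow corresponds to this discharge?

y_n = 0.466 m

Manning's equation rearranged: A R^(2/3) = nQ / (1·√S) = 0.016 × 1.69 / (√0.018) = 0.2015.
Try y = 0.558 m: A R^(2/3) = 0.2851 — too large.
Try y = 0.343 m: A R^(2/3) = 0.11 — too small.
Try y = 0.466 m: A R^(2/3) = 0.2018 — ≈ 0.2015.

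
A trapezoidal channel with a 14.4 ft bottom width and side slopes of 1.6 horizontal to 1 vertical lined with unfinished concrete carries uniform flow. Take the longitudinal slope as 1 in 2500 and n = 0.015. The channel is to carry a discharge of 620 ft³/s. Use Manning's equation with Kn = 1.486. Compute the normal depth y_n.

y_n = 5.61 ft

Manning's equation rearranged: A R^(2/3) = nQ / (1.486·√S) = 0.015 × 620 / (1.486 × √0.0004) = 312.9.
At y = 4.57 ft: A R^(2/3) = 212.6 — short.
At y = 6.58 ft: A R^(2/3) = 425.7 — over.
At y = 5.61 ft: A R^(2/3) = 313 — matches.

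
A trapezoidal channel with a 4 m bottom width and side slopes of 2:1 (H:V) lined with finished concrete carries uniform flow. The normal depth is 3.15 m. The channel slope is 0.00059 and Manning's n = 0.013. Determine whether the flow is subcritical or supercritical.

With bottom width b = 4 m and side slope z = 2: A = (b + zy)y = (4 + 2×3.15)×3.15 = 32.45 m²; P = b + 2y√(1+z²) = 4 + 2×3.15×2.236 = 18.09 m.
Hydraulic radius R = A/P = 32.45/18.09 = 1.794 m.
V = (1/n) R^(2/3) √S = (1/0.013) × 1.794^(2/3) × √0.00059 = 2.758 m/s. Hydraulic depth D_h = A/T = 32.45/16.6 = 1.955 m.
Froude number Fr = V/√(g·D_h) = 2.758/√(9.81×1.955) = 0.63, which is less than 1, so the flow is subcritical.

subcritical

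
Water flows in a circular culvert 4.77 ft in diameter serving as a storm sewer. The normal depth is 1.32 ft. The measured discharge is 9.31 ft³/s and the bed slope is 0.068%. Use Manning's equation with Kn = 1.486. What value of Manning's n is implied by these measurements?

n = 0.014

For a circular section of diameter D = 4.77 ft at depth y = 1.32 ft, the central angle is θ = 2 arccos(1 − 2y/D) = 2.216 rad. Then A = (D²/8)(θ − sin θ) = 4.029 ft² and P = Dθ/2 = 5.285 ft.
Hydraulic radius R = A/P = 4.029/5.285 = 0.7624 ft.
Rearranging Manning's equation: n = (1.486/Q) A R^(2/3) S^(1/2) = (1.486/9.31) × 4.029 × 0.7624^(2/3) × √0.00068 = 0.014.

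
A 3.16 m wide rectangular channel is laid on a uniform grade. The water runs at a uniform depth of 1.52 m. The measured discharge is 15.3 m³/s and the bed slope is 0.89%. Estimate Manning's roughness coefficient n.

Flow area A = b·y = 3.16 × 1.52 = 4.803 m². Wetted perimeter P = b + 2y = 3.16 + 2×1.52 = 6.2 m.
Hydraulic radius R = A/P = 4.803/6.2 = 0.7747 m.
Rearranging Manning's equation: n = (1/Q) A R^(2/3) S^(1/2) = (1/15.3) × 4.803 × 0.7747^(2/3) × √0.0089 = 0.025.

n = 0.025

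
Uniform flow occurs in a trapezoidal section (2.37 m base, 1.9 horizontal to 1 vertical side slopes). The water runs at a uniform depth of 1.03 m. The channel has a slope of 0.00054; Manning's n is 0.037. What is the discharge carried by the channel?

With bottom width b = 2.37 m and side slope z = 1.9: A = (b + zy)y = (2.37 + 1.9×1.03)×1.03 = 4.457 m²; P = b + 2y√(1+z²) = 2.37 + 2×1.03×2.147 = 6.793 m.
Hydraulic radius R = A/P = 4.457/6.793 = 0.6561 m.
Manning's equation: Q = (1/n) A R^(2/3) S^(1/2) = (1/0.037) × 4.457 × 0.6561^(2/3) × 0.00054^(1/2) = 2.11 m³/s.

Q = 2.11 m³/s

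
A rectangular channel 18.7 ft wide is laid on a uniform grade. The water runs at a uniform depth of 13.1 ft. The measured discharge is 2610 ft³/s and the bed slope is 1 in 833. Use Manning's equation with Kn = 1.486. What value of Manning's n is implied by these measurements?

Flow area A = b·y = 18.7 × 13.1 = 245 ft². Wetted perimeter P = b + 2y = 18.7 + 2×13.1 = 44.9 ft.
Hydraulic radius R = A/P = 245/44.9 = 5.456 ft.
Rearranging Manning's equation: n = (1.486/Q) A R^(2/3) S^(1/2) = (1.486/2610) × 245 × 5.456^(2/3) × √0.0012 = 0.015.

n = 0.015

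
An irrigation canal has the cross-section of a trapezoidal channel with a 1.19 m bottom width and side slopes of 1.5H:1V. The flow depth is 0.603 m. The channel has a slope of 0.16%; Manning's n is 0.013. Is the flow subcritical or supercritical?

With bottom width b = 1.19 m and side slope z = 1.5: A = (b + zy)y = (1.19 + 1.5×0.603)×0.603 = 1.263 m²; P = b + 2y√(1+z²) = 1.19 + 2×0.603×1.803 = 3.364 m.
Hydraulic radius R = A/P = 1.263/3.364 = 0.3754 m.
V = (1/n) R^(2/3) √S = (1/0.013) × 0.3754^(2/3) × √0.0016 = 1.601 m/s. Hydraulic depth D_h = A/T = 1.263/2.999 = 0.4211 m.
Froude number Fr = V/√(g·D_h) = 1.601/√(9.81×0.4211) = 0.788, which is less than 1, so the flow is subcritical.

subcritical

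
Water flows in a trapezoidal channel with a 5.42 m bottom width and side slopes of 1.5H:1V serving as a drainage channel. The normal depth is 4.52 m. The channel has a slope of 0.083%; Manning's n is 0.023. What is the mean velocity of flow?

With bottom width b = 5.42 m and side slope z = 1.5: A = (b + zy)y = (5.42 + 1.5×4.52)×4.52 = 55.14 m²; P = b + 2y√(1+z²) = 5.42 + 2×4.52×1.803 = 21.72 m.
Hydraulic radius R = A/P = 55.14/21.72 = 2.539 m.
From Manning's equation, V = (1/n) R^(2/3) S^(1/2) = (1/0.023) × 2.539^(2/3) × 0.00083^(1/2) = 2.33 m/s.

V = 2.33 m/s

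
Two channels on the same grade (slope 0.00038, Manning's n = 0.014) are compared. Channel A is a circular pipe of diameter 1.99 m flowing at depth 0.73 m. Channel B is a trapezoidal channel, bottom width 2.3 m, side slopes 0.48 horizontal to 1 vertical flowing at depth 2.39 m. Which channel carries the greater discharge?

channel B

Channel A: For a circular section of diameter D = 1.99 m at depth y = 0.73 m, the central angle is θ = 2 arccos(1 − 2y/D) = 2.602 rad. Then A = (D²/8)(θ − sin θ) = 1.034 m² and P = Dθ/2 = 2.589 m. Hydraulic radius R = A/P = 1.034/2.589 = 0.3993 m. Q_A = (1/0.014)·1.034·0.3993^(2/3)·√0.00038 = 0.7808 m³/s.
Channel B: With bottom width b = 2.3 m and side slope z = 0.48: A = (b + zy)y = (2.3 + 0.48×2.39)×2.39 = 8.239 m²; P = b + 2y√(1+z²) = 2.3 + 2×2.39×1.109 = 7.602 m. Hydraulic radius R = A/P = 8.239/7.602 = 1.084 m. Q_B = (1/0.014)·8.239·1.084^(2/3)·√0.00038 = 12.1 m³/s.
Q_A = 0.7808 m³/s vs Q_B = 12.1 m³/s, so channel B carries more.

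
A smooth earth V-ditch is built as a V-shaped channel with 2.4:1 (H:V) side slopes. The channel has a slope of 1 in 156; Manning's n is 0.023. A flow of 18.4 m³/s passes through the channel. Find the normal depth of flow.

y_n = 1.63 m

Manning's equation rearranged: A R^(2/3) = nQ / (1·√S) = 0.023 × 18.4 / (√0.00641) = 5.286.
Trying y = 1.34 m: A R^(2/3) = 3.128 — too small.
Trying y = 1.8 m: A R^(2/3) = 6.872 — too large.
Trying y = 1.63 m: A R^(2/3) = 5.275 — close enough.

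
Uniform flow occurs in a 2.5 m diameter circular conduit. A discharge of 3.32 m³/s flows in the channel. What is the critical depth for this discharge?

At critical depth, Q² T / (g A³) = 1, i.e. A³/T = Q²/g = 3.32²/9.81 = 1.124.
At y = 0.966 m: A³/T = 2.203 — too large.
At y = 0.664 m: A³/T = 0.5167 — too small.
At y = 0.811 m: A³/T = 1.122 — close enough.

y_c = 0.811 m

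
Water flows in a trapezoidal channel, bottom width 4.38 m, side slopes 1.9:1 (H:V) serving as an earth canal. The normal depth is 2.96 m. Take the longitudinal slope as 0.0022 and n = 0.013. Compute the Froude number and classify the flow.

supercritical

With bottom width b = 4.38 m and side slope z = 1.9: A = (b + zy)y = (4.38 + 1.9×2.96)×2.96 = 29.61 m²; P = b + 2y√(1+z²) = 4.38 + 2×2.96×2.147 = 17.09 m.
Hydraulic radius R = A/P = 29.61/17.09 = 1.733 m.
V = (1/n) R^(2/3) √S = (1/0.013) × 1.733^(2/3) × √0.0022 = 5.205 m/s. Hydraulic depth D_h = A/T = 29.61/15.63 = 1.895 m.
Froude number Fr = V/√(g·D_h) = 5.205/√(9.81×1.895) = 1.21, which is greater than 1, so the flow is supercritical.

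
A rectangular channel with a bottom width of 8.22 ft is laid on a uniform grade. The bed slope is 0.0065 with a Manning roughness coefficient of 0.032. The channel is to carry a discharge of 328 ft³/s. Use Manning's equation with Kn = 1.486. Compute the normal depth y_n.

Manning's equation rearranged: A R^(2/3) = nQ / (1.486·√S) = 0.032 × 328 / (1.486 × √0.0065) = 87.61.
At y = 7.22 ft: A R^(2/3) = 112.8 — high.
At y = 4.45 ft: A R^(2/3) = 60.68 — low.
At y = 5.91 ft: A R^(2/3) = 87.67 — matches.

y_n = 5.91 ft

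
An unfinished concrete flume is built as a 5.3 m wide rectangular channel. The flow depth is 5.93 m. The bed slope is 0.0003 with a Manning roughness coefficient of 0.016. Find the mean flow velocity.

Flow area A = b·y = 5.3 × 5.93 = 31.43 m². Wetted perimeter P = b + 2y = 5.3 + 2×5.93 = 17.16 m.
Hydraulic radius R = A/P = 31.43/17.16 = 1.832 m.
From Manning's equation, V = (1/n) R^(2/3) S^(1/2) = (1/0.016) × 1.832^(2/3) × 0.0003^(1/2) = 1.62 m/s.

V = 1.62 m/s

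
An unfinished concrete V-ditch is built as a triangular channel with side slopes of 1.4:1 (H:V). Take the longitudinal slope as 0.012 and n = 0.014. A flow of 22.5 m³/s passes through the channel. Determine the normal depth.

y_n = 1.64 m

Manning's equation rearranged: A R^(2/3) = nQ / (1·√S) = 0.014 × 22.5 / (√0.012) = 2.876.
Trying y = 1.85 m: A R^(2/3) = 3.965 — too large.
Trying y = 1.37 m: A R^(2/3) = 1.78 — too small.
Trying y = 1.64 m: A R^(2/3) = 2.875 — matches.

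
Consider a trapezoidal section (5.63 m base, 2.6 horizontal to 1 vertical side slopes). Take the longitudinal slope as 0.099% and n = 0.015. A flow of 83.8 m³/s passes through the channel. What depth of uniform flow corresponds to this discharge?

Manning's equation rearranged: A R^(2/3) = nQ / (1·√S) = 0.015 × 83.8 / (√0.00099) = 39.95.
At y = 2.84 m: A R^(2/3) = 53.12 — high.
At y = 2.19 m: A R^(2/3) = 30.9 — low.
At y = 2.48 m: A R^(2/3) = 39.95 — close enough.

y_n = 2.48 m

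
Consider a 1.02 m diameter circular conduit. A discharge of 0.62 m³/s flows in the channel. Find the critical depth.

y_c = 0.444 m

At critical depth, Q² T / (g A³) = 1, i.e. A³/T = Q²/g = 0.62²/9.81 = 0.03918.
Try y = 0.384 m: A³/T = 0.02254 — low.
Try y = 0.444 m: A³/T = 0.03935 — matches.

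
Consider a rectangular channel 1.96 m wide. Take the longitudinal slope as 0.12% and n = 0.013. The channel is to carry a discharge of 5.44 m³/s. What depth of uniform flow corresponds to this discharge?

Manning's equation rearranged: A R^(2/3) = nQ / (1·√S) = 0.013 × 5.44 / (√0.0012) = 2.042.
Try y = 1.63 m: A R^(2/3) = 2.303 — high.
Try y = 1.48 m: A R^(2/3) = 2.04 — close enough.

y_n = 1.48 m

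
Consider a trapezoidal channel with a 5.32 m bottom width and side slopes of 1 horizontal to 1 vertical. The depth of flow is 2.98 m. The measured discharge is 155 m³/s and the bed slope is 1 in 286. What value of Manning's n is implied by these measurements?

n = 0.014

With bottom width b = 5.32 m and side slope z = 1: A = (b + zy)y = (5.32 + 1×2.98)×2.98 = 24.73 m²; P = b + 2y√(1+z²) = 5.32 + 2×2.98×1.414 = 13.75 m.
Hydraulic radius R = A/P = 24.73/13.75 = 1.799 m.
Rearranging Manning's equation: n = (1/Q) A R^(2/3) S^(1/2) = (1/155) × 24.73 × 1.799^(2/3) × √0.003497 = 0.014.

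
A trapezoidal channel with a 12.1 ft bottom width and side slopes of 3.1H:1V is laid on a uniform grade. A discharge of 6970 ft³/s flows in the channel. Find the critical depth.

y_c = 10.8 ft

At critical depth, Q² T / (g A³) = 1, i.e. A³/T = Q²/g = 6970²/32.2 = 1509000.
At y = 7.5 ft: A³/T = 318000 — too small.
At y = 11.7 ft: A³/T = 2141000 — too large.
At y = 10.8 ft: A³/T = 1509000 — matches.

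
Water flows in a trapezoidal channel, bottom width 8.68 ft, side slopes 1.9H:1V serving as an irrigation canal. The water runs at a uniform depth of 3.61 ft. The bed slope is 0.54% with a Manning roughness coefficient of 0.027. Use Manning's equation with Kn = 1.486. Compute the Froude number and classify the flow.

subcritical

With bottom width b = 8.68 ft and side slope z = 1.9: A = (b + zy)y = (8.68 + 1.9×3.61)×3.61 = 56.1 ft²; P = b + 2y√(1+z²) = 8.68 + 2×3.61×2.147 = 24.18 ft.
Hydraulic radius R = A/P = 56.1/24.18 = 2.32 ft.
V = (1.486/n) R^(2/3) √S = (1.486/0.027) × 2.32^(2/3) × √0.0054 = 7.087 ft/s. Hydraulic depth D_h = A/T = 56.1/22.4 = 2.504 ft.
Froude number Fr = V/√(g·D_h) = 7.087/√(32.2×2.504) = 0.789, which is less than 1, so the flow is subcritical.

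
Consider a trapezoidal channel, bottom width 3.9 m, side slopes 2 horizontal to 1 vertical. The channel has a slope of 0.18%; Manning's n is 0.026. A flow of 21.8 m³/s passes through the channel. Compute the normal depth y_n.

y_n = 1.72 m

Manning's equation rearranged: A R^(2/3) = nQ / (1·√S) = 0.026 × 21.8 / (√0.0018) = 13.36.
At y = 1.91 m: A R^(2/3) = 16.51 — high.
At y = 1.39 m: A R^(2/3) = 8.769 — low.
At y = 1.72 m: A R^(2/3) = 13.36 — ≈ 13.36.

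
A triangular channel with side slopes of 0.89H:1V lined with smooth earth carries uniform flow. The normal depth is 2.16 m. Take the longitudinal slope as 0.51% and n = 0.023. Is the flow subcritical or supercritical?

For a triangular section with side slope z = 0.89: A = zy² = 0.89×2.16² = 4.152 m²; P = 2y√(1+z²) = 2×2.16×1.339 = 5.783 m.
Hydraulic radius R = A/P = 4.152/5.783 = 0.718 m.
V = (1/n) R^(2/3) √S = (1/0.023) × 0.718^(2/3) × √0.0051 = 2.49 m/s. Hydraulic depth D_h = A/T = 4.152/3.845 = 1.08 m.
Froude number Fr = V/√(g·D_h) = 2.49/√(9.81×1.08) = 0.765, which is less than 1, so the flow is subcritical.

subcritical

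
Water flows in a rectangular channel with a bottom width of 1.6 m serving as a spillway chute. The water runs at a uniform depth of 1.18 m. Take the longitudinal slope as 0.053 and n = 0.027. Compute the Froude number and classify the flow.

supercritical

Flow area A = b·y = 1.6 × 1.18 = 1.888 m². Wetted perimeter P = b + 2y = 1.6 + 2×1.18 = 3.96 m.
Hydraulic radius R = A/P = 1.888/3.96 = 0.4768 m.
V = (1/n) R^(2/3) √S = (1/0.027) × 0.4768^(2/3) × √0.053 = 5.204 m/s. Hydraulic depth D_h = A/T = 1.888/1.6 = 1.18 m.
Froude number Fr = V/√(g·D_h) = 5.204/√(9.81×1.18) = 1.53, which is greater than 1, so the flow is supercritical.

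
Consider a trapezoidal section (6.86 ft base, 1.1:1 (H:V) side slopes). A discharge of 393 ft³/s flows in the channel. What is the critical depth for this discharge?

At critical depth, Q² T / (g A³) = 1, i.e. A³/T = Q²/g = 393²/32.2 = 4797.
Try y = 3.02 ft: A³/T = 2153 — short.
Try y = 3.79 ft: A³/T = 4806 — ≈ 4797.

y_c = 3.79 ft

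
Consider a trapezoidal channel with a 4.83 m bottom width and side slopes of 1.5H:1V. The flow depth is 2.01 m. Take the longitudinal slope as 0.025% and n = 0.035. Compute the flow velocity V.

V = 0.54 m/s

With bottom width b = 4.83 m and side slope z = 1.5: A = (b + zy)y = (4.83 + 1.5×2.01)×2.01 = 15.77 m²; P = b + 2y√(1+z²) = 4.83 + 2×2.01×1.803 = 12.08 m.
Hydraulic radius R = A/P = 15.77/12.08 = 1.306 m.
From Manning's equation, V = (1/n) R^(2/3) S^(1/2) = (1/0.035) × 1.306^(2/3) × 0.00025^(1/2) = 0.54 m/s.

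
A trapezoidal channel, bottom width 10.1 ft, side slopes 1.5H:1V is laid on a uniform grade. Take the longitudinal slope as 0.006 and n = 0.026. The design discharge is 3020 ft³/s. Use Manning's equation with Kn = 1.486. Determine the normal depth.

Manning's equation rearranged: A R^(2/3) = nQ / (1.486·√S) = 0.026 × 3020 / (1.486 × √0.006) = 682.2.
At y = 11.8 ft: A R^(2/3) = 1111 — high.
At y = 7.3 ft: A R^(2/3) = 401.2 — low.
At y = 9.41 ft: A R^(2/3) = 681.8 — ≈ 682.2.

y_n = 9.41 ft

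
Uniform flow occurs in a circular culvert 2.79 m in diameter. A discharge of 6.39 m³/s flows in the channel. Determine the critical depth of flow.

At critical depth, Q² T / (g A³) = 1, i.e. A³/T = Q²/g = 6.39²/9.81 = 4.162.
At y = 1.37 m: A³/T = 9.554 — high.
At y = 0.881 m: A³/T = 1.751 — low.
At y = 1.1 m: A³/T = 4.121 — ≈ 4.162.

y_c = 1.1 m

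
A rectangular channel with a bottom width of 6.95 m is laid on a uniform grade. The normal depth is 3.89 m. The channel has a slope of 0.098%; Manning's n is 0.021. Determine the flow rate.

Q = 60.4 m³/s

Flow area A = b·y = 6.95 × 3.89 = 27.04 m². Wetted perimeter P = b + 2y = 6.95 + 2×3.89 = 14.73 m.
Hydraulic radius R = A/P = 27.04/14.73 = 1.835 m.
Manning's equation: Q = (1/n) A R^(2/3) S^(1/2) = (1/0.021) × 27.04 × 1.835^(2/3) × 0.00098^(1/2) = 60.4 m³/s.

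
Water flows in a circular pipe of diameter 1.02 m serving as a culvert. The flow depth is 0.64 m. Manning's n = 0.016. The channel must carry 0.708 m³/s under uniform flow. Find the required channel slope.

For a circular section of diameter D = 1.02 m at depth y = 0.64 m, the central angle is θ = 2 arccos(1 − 2y/D) = 3.657 rad. Then A = (D²/8)(θ − sin θ) = 0.5397 m² and P = Dθ/2 = 1.865 m.
Hydraulic radius R = A/P = 0.5397/1.865 = 0.2894 m.
From Manning's equation, S = [nQ / (1 A R^(2/3))]² = [0.016 × 0.708 / (1 × 0.5397 × 0.2894^(2/3))]² = 0.0023.

S = 0.0023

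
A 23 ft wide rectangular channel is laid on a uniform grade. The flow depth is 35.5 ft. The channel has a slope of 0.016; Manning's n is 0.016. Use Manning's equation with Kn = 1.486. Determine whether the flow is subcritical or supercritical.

supercritical

Flow area A = b·y = 23 × 35.5 = 816.5 ft². Wetted perimeter P = b + 2y = 23 + 2×35.5 = 94 ft.
Hydraulic radius R = A/P = 816.5/94 = 8.686 ft.
V = (1.486/n) R^(2/3) √S = (1.486/0.016) × 8.686^(2/3) × √0.016 = 49.64 ft/s. Hydraulic depth D_h = A/T = 816.5/23 = 35.5 ft.
Froude number Fr = V/√(g·D_h) = 49.64/√(32.2×35.5) = 1.47, which is greater than 1, so the flow is supercritical.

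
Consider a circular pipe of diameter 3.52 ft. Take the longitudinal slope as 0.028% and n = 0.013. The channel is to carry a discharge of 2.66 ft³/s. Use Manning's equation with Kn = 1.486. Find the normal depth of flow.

y_n = 0.939 ft

Manning's equation rearranged: A R^(2/3) = nQ / (1.486·√S) = 0.013 × 2.66 / (1.486 × √0.00028) = 1.391.
At y = 0.844 ft: A R^(2/3) = 1.127 — too small.
At y = 1.2 ft: A R^(2/3) = 2.236 — too large.
At y = 0.939 ft: A R^(2/3) = 1.392 — ≈ 1.391.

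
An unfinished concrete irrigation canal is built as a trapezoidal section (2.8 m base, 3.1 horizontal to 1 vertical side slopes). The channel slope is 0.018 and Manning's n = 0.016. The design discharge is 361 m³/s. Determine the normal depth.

y_n = 2.81 m

Manning's equation rearranged: A R^(2/3) = nQ / (1·√S) = 0.016 × 361 / (√0.018) = 43.05.
At y = 3.18 m: A R^(2/3) = 57.6 — too large.
At y = 1.99 m: A R^(2/3) = 19.39 — too small.
At y = 2.81 m: A R^(2/3) = 43 — close enough.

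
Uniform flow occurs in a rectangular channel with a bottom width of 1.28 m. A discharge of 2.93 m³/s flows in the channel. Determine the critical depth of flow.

y_c = 0.811 m

For a rectangular channel, critical depth y_c = (q²/g)^(1/3) where q = Q/b = 2.93/1.28 = 2.289 m²/s.
So y_c = (2.289²/9.81)^(1/3) = 0.811 m.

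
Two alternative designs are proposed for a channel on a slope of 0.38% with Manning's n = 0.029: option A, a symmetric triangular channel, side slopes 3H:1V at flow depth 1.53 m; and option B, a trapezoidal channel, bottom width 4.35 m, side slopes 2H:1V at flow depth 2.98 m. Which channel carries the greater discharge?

channel B

Channel A: For a triangular section with side slope z = 3: A = zy² = 3×1.53² = 7.023 m²; P = 2y√(1+z²) = 2×1.53×3.162 = 9.677 m. Hydraulic radius R = A/P = 7.023/9.677 = 0.7257 m. Q_A = (1/0.029)·7.023·0.7257^(2/3)·√0.0038 = 12.06 m³/s.
Channel B: With bottom width b = 4.35 m and side slope z = 2: A = (b + zy)y = (4.35 + 2×2.98)×2.98 = 30.72 m²; P = b + 2y√(1+z²) = 4.35 + 2×2.98×2.236 = 17.68 m. Hydraulic radius R = A/P = 30.72/17.68 = 1.738 m. Q_B = (1/0.029)·30.72·1.738^(2/3)·√0.0038 = 94.41 m³/s.
Q_A = 12.06 m³/s vs Q_B = 94.41 m³/s, so channel B carries more.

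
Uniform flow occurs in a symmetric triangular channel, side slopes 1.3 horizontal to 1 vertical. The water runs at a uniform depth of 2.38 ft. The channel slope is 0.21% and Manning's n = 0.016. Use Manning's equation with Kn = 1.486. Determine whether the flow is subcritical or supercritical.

subcritical

For a triangular section with side slope z = 1.3: A = zy² = 1.3×2.38² = 7.364 ft²; P = 2y√(1+z²) = 2×2.38×1.64 = 7.807 ft.
Hydraulic radius R = A/P = 7.364/7.807 = 0.9432 ft.
V = (1.486/n) R^(2/3) √S = (1.486/0.016) × 0.9432^(2/3) × √0.0021 = 4.093 ft/s. Hydraulic depth D_h = A/T = 7.364/6.188 = 1.19 ft.
Froude number Fr = V/√(g·D_h) = 4.093/√(32.2×1.19) = 0.661, which is less than 1, so the flow is subcritical.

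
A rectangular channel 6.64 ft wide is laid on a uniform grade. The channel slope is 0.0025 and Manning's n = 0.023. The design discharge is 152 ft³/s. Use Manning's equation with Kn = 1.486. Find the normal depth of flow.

Manning's equation rearranged: A R^(2/3) = nQ / (1.486·√S) = 0.023 × 152 / (1.486 × √0.0025) = 47.05.
At y = 3.48 ft: A R^(2/3) = 32.9 — too small.
At y = 4.58 ft: A R^(2/3) = 47.06 — close enough.

y_n = 4.58 ft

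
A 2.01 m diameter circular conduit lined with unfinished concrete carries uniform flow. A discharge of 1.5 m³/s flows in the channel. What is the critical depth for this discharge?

y_c = 0.574 m

At critical depth, Q² T / (g A³) = 1, i.e. A³/T = Q²/g = 1.5²/9.81 = 0.2294.
At y = 0.498 m: A³/T = 0.1324 — too small.
At y = 0.574 m: A³/T = 0.2301 — matches.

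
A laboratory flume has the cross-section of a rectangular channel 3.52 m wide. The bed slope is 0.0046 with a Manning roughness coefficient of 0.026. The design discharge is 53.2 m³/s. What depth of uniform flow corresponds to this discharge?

y_n = 4.88 m

Manning's equation rearranged: A R^(2/3) = nQ / (1·√S) = 0.026 × 53.2 / (√0.0046) = 20.39.
Trying y = 5.82 m: A R^(2/3) = 25.04 — too large.
Trying y = 3.48 m: A R^(2/3) = 13.59 — too small.
Trying y = 4.88 m: A R^(2/3) = 20.39 — matches.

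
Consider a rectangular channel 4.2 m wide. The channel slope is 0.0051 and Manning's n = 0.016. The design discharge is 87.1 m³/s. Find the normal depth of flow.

y_n = 3.8 m

Manning's equation rearranged: A R^(2/3) = nQ / (1·√S) = 0.016 × 87.1 / (√0.0051) = 19.51.
Trying y = 2.71 m: A R^(2/3) = 12.73 — low.
Trying y = 4.24 m: A R^(2/3) = 22.33 — high.
Trying y = 3.8 m: A R^(2/3) = 19.52 — close enough.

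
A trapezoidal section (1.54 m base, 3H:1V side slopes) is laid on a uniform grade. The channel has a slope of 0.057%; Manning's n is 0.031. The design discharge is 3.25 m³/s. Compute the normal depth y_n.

Manning's equation rearranged: A R^(2/3) = nQ / (1·√S) = 0.031 × 3.25 / (√0.00057) = 4.22.
Try y = 0.83 m: A R^(2/3) = 2.087 — short.
Try y = 1.36 m: A R^(2/3) = 6.33 — over.
Try y = 1.14 m: A R^(2/3) = 4.226 — close enough.

y_n = 1.14 m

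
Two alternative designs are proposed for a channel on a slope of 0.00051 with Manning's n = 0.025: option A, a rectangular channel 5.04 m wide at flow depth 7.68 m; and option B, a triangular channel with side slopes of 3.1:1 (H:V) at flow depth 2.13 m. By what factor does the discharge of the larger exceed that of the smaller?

4.18

Channel A: Flow area A = b·y = 5.04 × 7.68 = 38.71 m². Wetted perimeter P = b + 2y = 5.04 + 2×7.68 = 20.4 m. Hydraulic radius R = A/P = 38.71/20.4 = 1.897 m. Q_A = (1/0.025)·38.71·1.897^(2/3)·√0.00051 = 53.59 m³/s.
Channel B: For a triangular section with side slope z = 3.1: A = zy² = 3.1×2.13² = 14.06 m²; P = 2y√(1+z²) = 2×2.13×3.257 = 13.88 m. Hydraulic radius R = A/P = 14.06/13.88 = 1.014 m. Q_B = (1/0.025)·14.06·1.014^(2/3)·√0.00051 = 12.82 m³/s.
The larger discharge is 53.59 m³/s and the smaller is 12.82 m³/s; the ratio is 4.18.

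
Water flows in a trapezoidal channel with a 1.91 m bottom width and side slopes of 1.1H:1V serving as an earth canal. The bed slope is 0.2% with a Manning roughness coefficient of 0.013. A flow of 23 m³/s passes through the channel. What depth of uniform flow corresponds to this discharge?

y_n = 1.78 m

Manning's equation rearranged: A R^(2/3) = nQ / (1·√S) = 0.013 × 23 / (√0.002) = 6.686.
Trying y = 1.34 m: A R^(2/3) = 3.807 — low.
Trying y = 1.78 m: A R^(2/3) = 6.681 — ≈ 6.686.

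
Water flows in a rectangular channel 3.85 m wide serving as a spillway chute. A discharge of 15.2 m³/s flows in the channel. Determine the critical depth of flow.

y_c = 1.17 m

For a rectangular channel, critical depth y_c = (q²/g)^(1/3) where q = Q/b = 15.2/3.85 = 3.948 m²/s.
So y_c = (3.948²/9.81)^(1/3) = 1.17 m.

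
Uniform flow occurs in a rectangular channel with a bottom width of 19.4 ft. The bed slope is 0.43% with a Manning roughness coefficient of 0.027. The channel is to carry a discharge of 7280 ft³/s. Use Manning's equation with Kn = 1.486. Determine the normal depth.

Manning's equation rearranged: A R^(2/3) = nQ / (1.486·√S) = 0.027 × 7280 / (1.486 × √0.0043) = 2017.
Try y = 21.9 ft: A R^(2/3) = 1513 — too small.
Try y = 33.5 ft: A R^(2/3) = 2495 — too large.
Try y = 27.9 ft: A R^(2/3) = 2018 — close enough.

y_n = 27.9 ft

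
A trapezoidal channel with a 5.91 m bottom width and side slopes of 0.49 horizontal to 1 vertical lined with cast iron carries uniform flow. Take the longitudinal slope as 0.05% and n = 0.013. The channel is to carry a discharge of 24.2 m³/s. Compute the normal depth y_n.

y_n = 1.8 m

Manning's equation rearranged: A R^(2/3) = nQ / (1·√S) = 0.013 × 24.2 / (√0.0005) = 14.07.
Trying y = 2.13 m: A R^(2/3) = 18.45 — over.
Trying y = 1.44 m: A R^(2/3) = 9.809 — short.
Trying y = 1.8 m: A R^(2/3) = 14.05 — close enough.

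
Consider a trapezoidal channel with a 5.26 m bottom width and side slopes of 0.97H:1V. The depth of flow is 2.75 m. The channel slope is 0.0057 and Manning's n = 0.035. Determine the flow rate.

Q = 66.6 m³/s

With bottom width b = 5.26 m and side slope z = 0.97: A = (b + zy)y = (5.26 + 0.97×2.75)×2.75 = 21.8 m²; P = b + 2y√(1+z²) = 5.26 + 2×2.75×1.393 = 12.92 m.
Hydraulic radius R = A/P = 21.8/12.92 = 1.687 m.
Manning's equation: Q = (1/n) A R^(2/3) S^(1/2) = (1/0.035) × 21.8 × 1.687^(2/3) × 0.0057^(1/2) = 66.6 m³/s.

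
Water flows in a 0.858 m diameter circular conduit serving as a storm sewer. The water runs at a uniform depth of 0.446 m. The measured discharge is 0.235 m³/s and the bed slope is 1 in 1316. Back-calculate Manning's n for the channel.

n = 0.013

For a circular section of diameter D = 0.858 m at depth y = 0.446 m, the central angle is θ = 2 arccos(1 − 2y/D) = 3.221 rad. Then A = (D²/8)(θ − sin θ) = 0.3037 m² and P = Dθ/2 = 1.382 m.
Hydraulic radius R = A/P = 0.3037/1.382 = 0.2198 m.
Rearranging Manning's equation: n = (1/Q) A R^(2/3) S^(1/2) = (1/0.235) × 0.3037 × 0.2198^(2/3) × √0.0007599 = 0.013.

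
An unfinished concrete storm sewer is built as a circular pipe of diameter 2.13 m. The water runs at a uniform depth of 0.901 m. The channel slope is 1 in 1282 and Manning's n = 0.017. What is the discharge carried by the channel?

Q = 1.43 m³/s

For a circular section of diameter D = 2.13 m at depth y = 0.901 m, the central angle is θ = 2 arccos(1 − 2y/D) = 2.832 rad. Then A = (D²/8)(θ − sin θ) = 1.434 m² and P = Dθ/2 = 3.016 m.
Hydraulic radius R = A/P = 1.434/3.016 = 0.4753 m.
Manning's equation: Q = (1/n) A R^(2/3) S^(1/2) = (1/0.017) × 1.434 × 0.4753^(2/3) × 0.00078^(1/2) = 1.43 m³/s.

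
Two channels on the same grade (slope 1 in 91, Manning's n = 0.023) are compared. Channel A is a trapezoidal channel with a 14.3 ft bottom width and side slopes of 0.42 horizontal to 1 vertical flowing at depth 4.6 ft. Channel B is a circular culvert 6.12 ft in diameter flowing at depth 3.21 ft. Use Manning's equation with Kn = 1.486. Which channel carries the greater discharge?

Channel A: With bottom width b = 14.3 ft and side slope z = 0.42: A = (b + zy)y = (14.3 + 0.42×4.6)×4.6 = 74.67 ft²; P = b + 2y√(1+z²) = 14.3 + 2×4.6×1.085 = 24.28 ft. Hydraulic radius R = A/P = 74.67/24.28 = 3.075 ft. Q_A = (1.486/0.023)·74.67·3.075^(2/3)·√0.01099 = 1069 ft³/s.
Channel B: For a circular section of diameter D = 6.12 ft at depth y = 3.21 ft, the central angle is θ = 2 arccos(1 − 2y/D) = 3.24 rad. Then A = (D²/8)(θ − sin θ) = 15.63 ft² and P = Dθ/2 = 9.913 ft. Hydraulic radius R = A/P = 15.63/9.913 = 1.576 ft. Q_B = (1.486/0.023)·15.63·1.576^(2/3)·√0.01099 = 143.3 ft³/s.
Q_A = 1069 ft³/s vs Q_B = 143.3 ft³/s, so channel A carries more.

channel A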